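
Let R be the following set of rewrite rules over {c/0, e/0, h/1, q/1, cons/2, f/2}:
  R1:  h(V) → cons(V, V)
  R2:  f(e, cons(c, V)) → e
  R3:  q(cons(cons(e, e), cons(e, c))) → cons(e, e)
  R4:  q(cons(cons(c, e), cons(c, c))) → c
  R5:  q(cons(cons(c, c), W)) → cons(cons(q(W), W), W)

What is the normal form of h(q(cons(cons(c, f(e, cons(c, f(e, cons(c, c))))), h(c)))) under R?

1. h(q(cons(cons(c, f(e, cons(c, f(e, cons(c, c))))), h(c))))  →  cons(q(cons(cons(c, f(e, cons(c, f(e, cons(c, c))))), h(c))), q(cons(cons(c, f(e, cons(c, f(e, cons(c, c))))), h(c))))   [R1 at ε]
2. cons(q(cons(cons(c, f(e, cons(c, f(e, cons(c, c))))), h(c))), q(cons(cons(c, f(e, cons(c, f(e, cons(c, c))))), h(c))))  →  cons(q(cons(cons(c, e), h(c))), q(cons(cons(c, f(e, cons(c, f(e, cons(c, c))))), h(c))))   [R2 at 1.1.1.2]
3. cons(q(cons(cons(c, e), h(c))), q(cons(cons(c, f(e, cons(c, f(e, cons(c, c))))), h(c))))  →  cons(q(cons(cons(c, e), cons(c, c))), q(cons(cons(c, f(e, cons(c, f(e, cons(c, c))))), h(c))))   [R1 at 1.1.2]
4. cons(q(cons(cons(c, e), cons(c, c))), q(cons(cons(c, f(e, cons(c, f(e, cons(c, c))))), h(c))))  →  cons(c, q(cons(cons(c, f(e, cons(c, f(e, cons(c, c))))), h(c))))   [R4 at 1]
5. cons(c, q(cons(cons(c, f(e, cons(c, f(e, cons(c, c))))), h(c))))  →  cons(c, q(cons(cons(c, e), h(c))))   [R2 at 2.1.1.2]
6. cons(c, q(cons(cons(c, e), h(c))))  →  cons(c, q(cons(cons(c, e), cons(c, c))))   [R1 at 2.1.2]
7. cons(c, q(cons(cons(c, e), cons(c, c))))  →  cons(c, c)   [R4 at 2]

cons(c, c)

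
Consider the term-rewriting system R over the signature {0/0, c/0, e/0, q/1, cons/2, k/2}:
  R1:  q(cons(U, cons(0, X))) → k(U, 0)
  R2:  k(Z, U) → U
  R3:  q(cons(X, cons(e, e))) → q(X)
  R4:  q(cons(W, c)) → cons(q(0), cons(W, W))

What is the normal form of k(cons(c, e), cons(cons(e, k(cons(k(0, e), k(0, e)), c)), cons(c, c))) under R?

1. k(cons(c, e), cons(cons(e, k(cons(k(0, e), k(0, e)), c)), cons(c, c)))  →  cons(cons(e, k(cons(k(0, e), k(0, e)), c)), cons(c, c))   [R2 at ε]
2. cons(cons(e, k(cons(k(0, e), k(0, e)), c)), cons(c, c))  →  cons(cons(e, c), cons(c, c))   [R2 at 1.2]

cons(cons(e, c), cons(c, c))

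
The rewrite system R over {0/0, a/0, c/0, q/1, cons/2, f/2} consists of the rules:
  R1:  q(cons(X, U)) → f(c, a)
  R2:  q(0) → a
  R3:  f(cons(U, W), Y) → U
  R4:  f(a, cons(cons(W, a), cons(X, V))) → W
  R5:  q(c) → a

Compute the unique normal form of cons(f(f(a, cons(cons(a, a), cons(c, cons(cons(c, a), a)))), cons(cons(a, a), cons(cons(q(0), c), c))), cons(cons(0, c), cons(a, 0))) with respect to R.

1. cons(f(f(a, cons(cons(a, a), cons(c, cons(cons(c, a), a)))), cons(cons(a, a), cons(cons(q(0), c), c))), cons(cons(0, c), cons(a, 0)))  →  cons(f(a, cons(cons(a, a), cons(cons(q(0), c), c))), cons(cons(0, c), cons(a, 0)))   [R4 at 1.1]
2. cons(f(a, cons(cons(a, a), cons(cons(q(0), c), c))), cons(cons(0, c), cons(a, 0)))  →  cons(a, cons(cons(0, c), cons(a, 0)))   [R4 at 1]

cons(a, cons(cons(0, c), cons(a, 0)))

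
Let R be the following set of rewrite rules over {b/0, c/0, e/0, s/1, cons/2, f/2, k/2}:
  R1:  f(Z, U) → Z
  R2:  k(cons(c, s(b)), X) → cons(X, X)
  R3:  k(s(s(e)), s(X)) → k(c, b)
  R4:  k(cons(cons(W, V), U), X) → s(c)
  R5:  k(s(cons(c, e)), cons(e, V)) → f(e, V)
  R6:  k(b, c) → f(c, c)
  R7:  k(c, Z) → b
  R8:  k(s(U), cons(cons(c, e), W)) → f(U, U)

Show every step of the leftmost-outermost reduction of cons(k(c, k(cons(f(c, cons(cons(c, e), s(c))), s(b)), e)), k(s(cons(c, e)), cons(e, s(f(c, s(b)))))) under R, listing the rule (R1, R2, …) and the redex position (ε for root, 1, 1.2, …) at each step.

cons(b, e)

1. cons(k(c, k(cons(f(c, cons(cons(c, e), s(c))), s(b)), e)), k(s(cons(c, e)), cons(e, s(f(c, s(b))))))  →  cons(b, k(s(cons(c, e)), cons(e, s(f(c, s(b))))))   [R7 at 1]
2. cons(b, k(s(cons(c, e)), cons(e, s(f(c, s(b))))))  →  cons(b, f(e, s(f(c, s(b)))))   [R5 at 2]
3. cons(b, f(e, s(f(c, s(b)))))  →  cons(b, e)   [R1 at 2]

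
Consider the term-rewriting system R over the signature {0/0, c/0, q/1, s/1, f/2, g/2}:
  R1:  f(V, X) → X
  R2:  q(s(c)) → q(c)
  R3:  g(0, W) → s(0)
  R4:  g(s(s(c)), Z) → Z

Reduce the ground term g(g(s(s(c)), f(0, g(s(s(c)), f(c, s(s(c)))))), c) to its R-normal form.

1. g(g(s(s(c)), f(0, g(s(s(c)), f(c, s(s(c)))))), c)  →  g(f(0, g(s(s(c)), f(c, s(s(c))))), c)   [R4 at 1]
2. g(f(0, g(s(s(c)), f(c, s(s(c))))), c)  →  g(g(s(s(c)), f(c, s(s(c)))), c)   [R1 at 1]
3. g(g(s(s(c)), f(c, s(s(c)))), c)  →  g(f(c, s(s(c))), c)   [R4 at 1]
4. g(f(c, s(s(c))), c)  →  g(s(s(c)), c)   [R1 at 1]
5. g(s(s(c)), c)  →  c   [R4 at ε]

c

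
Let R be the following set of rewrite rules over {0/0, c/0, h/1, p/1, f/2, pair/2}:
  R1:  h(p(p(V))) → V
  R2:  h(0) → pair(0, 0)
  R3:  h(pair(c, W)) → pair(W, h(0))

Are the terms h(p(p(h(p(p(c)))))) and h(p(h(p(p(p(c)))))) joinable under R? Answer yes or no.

yes — NF(t₁) = c, NF(t₂) = c

Reduce t₁ = h(p(p(h(p(p(c)))))):
1. h(p(p(h(p(p(c))))))  →  h(p(p(c)))   [R1 at ε]
2. h(p(p(c)))  →  c   [R1 at ε]

Reduce t₂ = h(p(h(p(p(p(c)))))):
1. h(p(h(p(p(p(c))))))  →  h(p(p(c)))   [R1 at 1.1]
2. h(p(p(c)))  →  c   [R1 at ε]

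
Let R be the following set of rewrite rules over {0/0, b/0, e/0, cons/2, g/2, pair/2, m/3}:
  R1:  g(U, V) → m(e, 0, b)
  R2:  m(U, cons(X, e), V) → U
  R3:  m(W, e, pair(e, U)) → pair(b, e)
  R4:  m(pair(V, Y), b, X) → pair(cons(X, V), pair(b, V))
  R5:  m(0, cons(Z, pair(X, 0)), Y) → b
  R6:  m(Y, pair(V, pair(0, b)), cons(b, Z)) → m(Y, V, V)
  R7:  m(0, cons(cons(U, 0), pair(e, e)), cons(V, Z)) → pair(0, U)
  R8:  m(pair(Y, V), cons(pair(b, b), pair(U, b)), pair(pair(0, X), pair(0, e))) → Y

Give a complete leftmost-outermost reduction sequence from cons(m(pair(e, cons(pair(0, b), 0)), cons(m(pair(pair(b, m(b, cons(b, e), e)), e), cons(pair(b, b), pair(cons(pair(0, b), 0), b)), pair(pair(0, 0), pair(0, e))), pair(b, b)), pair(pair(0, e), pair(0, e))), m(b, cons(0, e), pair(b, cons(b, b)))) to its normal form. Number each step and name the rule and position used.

1. cons(m(pair(e, cons(pair(0, b), 0)), cons(m(pair(pair(b, m(b, cons(b, e), e)), e), cons(pair(b, b), pair(cons(pair(0, b), 0), b)), pair(pair(0, 0), pair(0, e))), pair(b, b)), pair(pair(0, e), pair(0, e))), m(b, cons(0, e), pair(b, cons(b, b))))  →  cons(m(pair(e, cons(pair(0, b), 0)), cons(pair(b, m(b, cons(b, e), e)), pair(b, b)), pair(pair(0, e), pair(0, e))), m(b, cons(0, e), pair(b, cons(b, b))))   [R8 at 1.2.1]
2. cons(m(pair(e, cons(pair(0, b), 0)), cons(pair(b, m(b, cons(b, e), e)), pair(b, b)), pair(pair(0, e), pair(0, e))), m(b, cons(0, e), pair(b, cons(b, b))))  →  cons(m(pair(e, cons(pair(0, b), 0)), cons(pair(b, b), pair(b, b)), pair(pair(0, e), pair(0, e))), m(b, cons(0, e), pair(b, cons(b, b))))   [R2 at 1.2.1.2]
3. cons(m(pair(e, cons(pair(0, b), 0)), cons(pair(b, b), pair(b, b)), pair(pair(0, e), pair(0, e))), m(b, cons(0, e), pair(b, cons(b, b))))  →  cons(e, m(b, cons(0, e), pair(b, cons(b, b))))   [R8 at 1]
4. cons(e, m(b, cons(0, e), pair(b, cons(b, b))))  →  cons(e, b)   [R2 at 2]

cons(e, b)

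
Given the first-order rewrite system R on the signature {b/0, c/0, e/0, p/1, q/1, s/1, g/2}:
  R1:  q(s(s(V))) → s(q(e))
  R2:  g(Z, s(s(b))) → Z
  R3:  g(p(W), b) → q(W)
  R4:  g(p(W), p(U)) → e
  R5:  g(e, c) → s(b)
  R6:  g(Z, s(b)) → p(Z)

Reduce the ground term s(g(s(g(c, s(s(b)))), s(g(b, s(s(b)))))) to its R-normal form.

1. s(g(s(g(c, s(s(b)))), s(g(b, s(s(b))))))  →  s(g(s(c), s(g(b, s(s(b))))))   [R2 at 1.1.1]
2. s(g(s(c), s(g(b, s(s(b))))))  →  s(g(s(c), s(b)))   [R2 at 1.2.1]
3. s(g(s(c), s(b)))  →  s(p(s(c)))   [R6 at 1]

s(p(s(c)))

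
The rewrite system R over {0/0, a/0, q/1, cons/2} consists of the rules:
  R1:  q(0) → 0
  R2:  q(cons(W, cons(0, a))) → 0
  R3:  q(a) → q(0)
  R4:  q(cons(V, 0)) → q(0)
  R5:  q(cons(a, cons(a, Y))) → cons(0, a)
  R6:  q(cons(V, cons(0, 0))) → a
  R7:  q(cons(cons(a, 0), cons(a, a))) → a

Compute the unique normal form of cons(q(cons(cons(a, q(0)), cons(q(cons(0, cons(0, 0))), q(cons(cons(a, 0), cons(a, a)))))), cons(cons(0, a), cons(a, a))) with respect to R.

cons(a, cons(cons(0, a), cons(a, a)))

1. cons(q(cons(cons(a, q(0)), cons(q(cons(0, cons(0, 0))), q(cons(cons(a, 0), cons(a, a)))))), cons(cons(0, a), cons(a, a)))  →  cons(q(cons(cons(a, 0), cons(q(cons(0, cons(0, 0))), q(cons(cons(a, 0), cons(a, a)))))), cons(cons(0, a), cons(a, a)))   [R1 at 1.1.1.2]
2. cons(q(cons(cons(a, 0), cons(q(cons(0, cons(0, 0))), q(cons(cons(a, 0), cons(a, a)))))), cons(cons(0, a), cons(a, a)))  →  cons(q(cons(cons(a, 0), cons(a, q(cons(cons(a, 0), cons(a, a)))))), cons(cons(0, a), cons(a, a)))   [R6 at 1.1.2.1]
3. cons(q(cons(cons(a, 0), cons(a, q(cons(cons(a, 0), cons(a, a)))))), cons(cons(0, a), cons(a, a)))  →  cons(q(cons(cons(a, 0), cons(a, a))), cons(cons(0, a), cons(a, a)))   [R7 at 1.1.2.2]
4. cons(q(cons(cons(a, 0), cons(a, a))), cons(cons(0, a), cons(a, a)))  →  cons(a, cons(cons(0, a), cons(a, a)))   [R7 at 1]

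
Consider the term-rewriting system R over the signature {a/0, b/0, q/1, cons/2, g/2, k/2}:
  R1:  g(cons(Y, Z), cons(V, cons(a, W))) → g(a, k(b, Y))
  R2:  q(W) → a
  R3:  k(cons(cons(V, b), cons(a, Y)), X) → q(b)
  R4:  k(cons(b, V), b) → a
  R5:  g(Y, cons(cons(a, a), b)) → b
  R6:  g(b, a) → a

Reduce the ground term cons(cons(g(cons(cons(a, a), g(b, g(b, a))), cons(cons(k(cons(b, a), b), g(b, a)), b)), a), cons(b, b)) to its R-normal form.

1. cons(cons(g(cons(cons(a, a), g(b, g(b, a))), cons(cons(k(cons(b, a), b), g(b, a)), b)), a), cons(b, b))  →  cons(cons(g(cons(cons(a, a), g(b, a)), cons(cons(k(cons(b, a), b), g(b, a)), b)), a), cons(b, b))   [R6 at 1.1.1.2.2]
2. cons(cons(g(cons(cons(a, a), g(b, a)), cons(cons(k(cons(b, a), b), g(b, a)), b)), a), cons(b, b))  →  cons(cons(g(cons(cons(a, a), a), cons(cons(k(cons(b, a), b), g(b, a)), b)), a), cons(b, b))   [R6 at 1.1.1.2]
3. cons(cons(g(cons(cons(a, a), a), cons(cons(k(cons(b, a), b), g(b, a)), b)), a), cons(b, b))  →  cons(cons(g(cons(cons(a, a), a), cons(cons(a, g(b, a)), b)), a), cons(b, b))   [R4 at 1.1.2.1.1]
4. cons(cons(g(cons(cons(a, a), a), cons(cons(a, g(b, a)), b)), a), cons(b, b))  →  cons(cons(g(cons(cons(a, a), a), cons(cons(a, a), b)), a), cons(b, b))   [R6 at 1.1.2.1.2]
5. cons(cons(g(cons(cons(a, a), a), cons(cons(a, a), b)), a), cons(b, b))  →  cons(cons(b, a), cons(b, b))   [R5 at 1.1]

cons(cons(b, a), cons(b, b))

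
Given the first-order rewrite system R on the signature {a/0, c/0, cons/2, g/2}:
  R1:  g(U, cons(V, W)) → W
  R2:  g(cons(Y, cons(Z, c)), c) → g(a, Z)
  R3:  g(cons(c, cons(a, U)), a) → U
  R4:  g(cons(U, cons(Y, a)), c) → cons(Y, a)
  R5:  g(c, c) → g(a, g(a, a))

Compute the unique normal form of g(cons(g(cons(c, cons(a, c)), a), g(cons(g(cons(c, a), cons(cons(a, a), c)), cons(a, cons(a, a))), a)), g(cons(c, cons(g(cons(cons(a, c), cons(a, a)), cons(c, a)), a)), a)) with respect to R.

1. g(cons(g(cons(c, cons(a, c)), a), g(cons(g(cons(c, a), cons(cons(a, a), c)), cons(a, cons(a, a))), a)), g(cons(c, cons(g(cons(cons(a, c), cons(a, a)), cons(c, a)), a)), a))  →  g(cons(c, g(cons(g(cons(c, a), cons(cons(a, a), c)), cons(a, cons(a, a))), a)), g(cons(c, cons(g(cons(cons(a, c), cons(a, a)), cons(c, a)), a)), a))   [R3 at 1.1]
2. g(cons(c, g(cons(g(cons(c, a), cons(cons(a, a), c)), cons(a, cons(a, a))), a)), g(cons(c, cons(g(cons(cons(a, c), cons(a, a)), cons(c, a)), a)), a))  →  g(cons(c, g(cons(c, cons(a, cons(a, a))), a)), g(cons(c, cons(g(cons(cons(a, c), cons(a, a)), cons(c, a)), a)), a))   [R1 at 1.2.1.1]
3. g(cons(c, g(cons(c, cons(a, cons(a, a))), a)), g(cons(c, cons(g(cons(cons(a, c), cons(a, a)), cons(c, a)), a)), a))  →  g(cons(c, cons(a, a)), g(cons(c, cons(g(cons(cons(a, c), cons(a, a)), cons(c, a)), a)), a))   [R3 at 1.2]
4. g(cons(c, cons(a, a)), g(cons(c, cons(g(cons(cons(a, c), cons(a, a)), cons(c, a)), a)), a))  →  g(cons(c, cons(a, a)), g(cons(c, cons(a, a)), a))   [R1 at 2.1.2.1]
5. g(cons(c, cons(a, a)), g(cons(c, cons(a, a)), a))  →  g(cons(c, cons(a, a)), a)   [R3 at 2]
6. g(cons(c, cons(a, a)), a)  →  a   [R3 at ε]

a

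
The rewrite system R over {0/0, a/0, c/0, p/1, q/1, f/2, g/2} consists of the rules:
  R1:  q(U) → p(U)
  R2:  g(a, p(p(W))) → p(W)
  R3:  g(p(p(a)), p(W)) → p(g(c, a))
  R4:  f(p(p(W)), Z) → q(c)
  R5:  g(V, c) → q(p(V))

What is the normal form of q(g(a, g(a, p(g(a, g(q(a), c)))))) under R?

p(p(a))

1. q(g(a, g(a, p(g(a, g(q(a), c))))))  →  p(g(a, g(a, p(g(a, g(q(a), c))))))   [R1 at ε]
2. p(g(a, g(a, p(g(a, g(q(a), c))))))  →  p(g(a, g(a, p(g(a, q(p(q(a))))))))   [R5 at 1.2.2.1.2]
3. p(g(a, g(a, p(g(a, q(p(q(a))))))))  →  p(g(a, g(a, p(g(a, p(p(q(a))))))))   [R1 at 1.2.2.1.2]
4. p(g(a, g(a, p(g(a, p(p(q(a))))))))  →  p(g(a, g(a, p(p(q(a))))))   [R2 at 1.2.2.1]
5. p(g(a, g(a, p(p(q(a))))))  →  p(g(a, p(q(a))))   [R2 at 1.2]
6. p(g(a, p(q(a))))  →  p(g(a, p(p(a))))   [R1 at 1.2.1]
7. p(g(a, p(p(a))))  →  p(p(a))   [R2 at 1]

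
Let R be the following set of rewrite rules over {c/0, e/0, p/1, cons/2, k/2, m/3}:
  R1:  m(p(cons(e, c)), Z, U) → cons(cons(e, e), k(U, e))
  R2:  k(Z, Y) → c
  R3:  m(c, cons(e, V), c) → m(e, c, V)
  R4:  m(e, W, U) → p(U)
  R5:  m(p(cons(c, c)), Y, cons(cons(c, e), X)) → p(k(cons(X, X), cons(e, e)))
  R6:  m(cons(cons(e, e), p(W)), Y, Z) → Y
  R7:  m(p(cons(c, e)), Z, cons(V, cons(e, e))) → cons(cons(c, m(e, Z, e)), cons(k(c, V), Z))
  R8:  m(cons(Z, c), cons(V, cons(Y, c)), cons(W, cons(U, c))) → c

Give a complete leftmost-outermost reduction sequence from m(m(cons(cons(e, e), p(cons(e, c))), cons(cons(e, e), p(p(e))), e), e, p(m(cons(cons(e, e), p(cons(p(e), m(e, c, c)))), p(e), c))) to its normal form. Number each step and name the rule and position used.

e

1. m(m(cons(cons(e, e), p(cons(e, c))), cons(cons(e, e), p(p(e))), e), e, p(m(cons(cons(e, e), p(cons(p(e), m(e, c, c)))), p(e), c)))  →  m(cons(cons(e, e), p(p(e))), e, p(m(cons(cons(e, e), p(cons(p(e), m(e, c, c)))), p(e), c)))   [R6 at 1]
2. m(cons(cons(e, e), p(p(e))), e, p(m(cons(cons(e, e), p(cons(p(e), m(e, c, c)))), p(e), c)))  →  e   [R6 at ε]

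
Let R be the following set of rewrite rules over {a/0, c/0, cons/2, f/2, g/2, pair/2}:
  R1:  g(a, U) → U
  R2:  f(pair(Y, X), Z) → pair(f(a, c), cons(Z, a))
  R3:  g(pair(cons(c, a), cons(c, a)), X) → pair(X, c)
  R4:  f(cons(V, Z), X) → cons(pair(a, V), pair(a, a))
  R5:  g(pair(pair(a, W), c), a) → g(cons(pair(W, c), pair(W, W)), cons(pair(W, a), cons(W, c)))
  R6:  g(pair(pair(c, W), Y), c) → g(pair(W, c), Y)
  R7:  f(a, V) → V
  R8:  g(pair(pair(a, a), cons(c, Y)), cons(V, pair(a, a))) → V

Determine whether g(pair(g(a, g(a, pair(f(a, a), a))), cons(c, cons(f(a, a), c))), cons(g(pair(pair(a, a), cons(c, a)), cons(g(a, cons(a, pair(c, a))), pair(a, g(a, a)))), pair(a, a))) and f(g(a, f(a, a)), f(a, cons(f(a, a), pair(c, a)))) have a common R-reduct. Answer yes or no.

Reduce t₁ = g(pair(g(a, g(a, pair(f(a, a), a))), cons(c, cons(f(a, a), c))), cons(g(pair(pair(a, a), cons(c, a)), cons(g(a, cons(a, pair(c, a))), pair(a, g(a, a)))), pair(a, a))):
1. g(pair(g(a, g(a, pair(f(a, a), a))), cons(c, cons(f(a, a), c))), cons(g(pair(pair(a, a), cons(c, a)), cons(g(a, cons(a, pair(c, a))), pair(a, g(a, a)))), pair(a, a)))  →  g(pair(g(a, pair(f(a, a), a)), cons(c, cons(f(a, a), c))), cons(g(pair(pair(a, a), cons(c, a)), cons(g(a, cons(a, pair(c, a))), pair(a, g(a, a)))), pair(a, a)))   [R1 at 1.1]
2. g(pair(g(a, pair(f(a, a), a)), cons(c, cons(f(a, a), c))), cons(g(pair(pair(a, a), cons(c, a)), cons(g(a, cons(a, pair(c, a))), pair(a, g(a, a)))), pair(a, a)))  →  g(pair(pair(f(a, a), a), cons(c, cons(f(a, a), c))), cons(g(pair(pair(a, a), cons(c, a)), cons(g(a, cons(a, pair(c, a))), pair(a, g(a, a)))), pair(a, a)))   [R1 at 1.1]
3. g(pair(pair(f(a, a), a), cons(c, cons(f(a, a), c))), cons(g(pair(pair(a, a), cons(c, a)), cons(g(a, cons(a, pair(c, a))), pair(a, g(a, a)))), pair(a, a)))  →  g(pair(pair(a, a), cons(c, cons(f(a, a), c))), cons(g(pair(pair(a, a), cons(c, a)), cons(g(a, cons(a, pair(c, a))), pair(a, g(a, a)))), pair(a, a)))   [R7 at 1.1.1]
4. g(pair(pair(a, a), cons(c, cons(f(a, a), c))), cons(g(pair(pair(a, a), cons(c, a)), cons(g(a, cons(a, pair(c, a))), pair(a, g(a, a)))), pair(a, a)))  →  g(pair(pair(a, a), cons(c, a)), cons(g(a, cons(a, pair(c, a))), pair(a, g(a, a))))   [R8 at ε]
5. g(pair(pair(a, a), cons(c, a)), cons(g(a, cons(a, pair(c, a))), pair(a, g(a, a))))  →  g(pair(pair(a, a), cons(c, a)), cons(cons(a, pair(c, a)), pair(a, g(a, a))))   [R1 at 2.1]
6. g(pair(pair(a, a), cons(c, a)), cons(cons(a, pair(c, a)), pair(a, g(a, a))))  →  g(pair(pair(a, a), cons(c, a)), cons(cons(a, pair(c, a)), pair(a, a)))   [R1 at 2.2.2]
7. g(pair(pair(a, a), cons(c, a)), cons(cons(a, pair(c, a)), pair(a, a)))  →  cons(a, pair(c, a))   [R8 at ε]

Reduce t₂ = f(g(a, f(a, a)), f(a, cons(f(a, a), pair(c, a)))):
1. f(g(a, f(a, a)), f(a, cons(f(a, a), pair(c, a))))  →  f(f(a, a), f(a, cons(f(a, a), pair(c, a))))   [R1 at 1]
2. f(f(a, a), f(a, cons(f(a, a), pair(c, a))))  →  f(a, f(a, cons(f(a, a), pair(c, a))))   [R7 at 1]
3. f(a, f(a, cons(f(a, a), pair(c, a))))  →  f(a, cons(f(a, a), pair(c, a)))   [R7 at ε]
4. f(a, cons(f(a, a), pair(c, a)))  →  cons(f(a, a), pair(c, a))   [R7 at ε]
5. cons(f(a, a), pair(c, a))  →  cons(a, pair(c, a))   [R7 at 1]

yes — NF(t₁) = cons(a, pair(c, a)), NF(t₂) = cons(a, pair(c, a))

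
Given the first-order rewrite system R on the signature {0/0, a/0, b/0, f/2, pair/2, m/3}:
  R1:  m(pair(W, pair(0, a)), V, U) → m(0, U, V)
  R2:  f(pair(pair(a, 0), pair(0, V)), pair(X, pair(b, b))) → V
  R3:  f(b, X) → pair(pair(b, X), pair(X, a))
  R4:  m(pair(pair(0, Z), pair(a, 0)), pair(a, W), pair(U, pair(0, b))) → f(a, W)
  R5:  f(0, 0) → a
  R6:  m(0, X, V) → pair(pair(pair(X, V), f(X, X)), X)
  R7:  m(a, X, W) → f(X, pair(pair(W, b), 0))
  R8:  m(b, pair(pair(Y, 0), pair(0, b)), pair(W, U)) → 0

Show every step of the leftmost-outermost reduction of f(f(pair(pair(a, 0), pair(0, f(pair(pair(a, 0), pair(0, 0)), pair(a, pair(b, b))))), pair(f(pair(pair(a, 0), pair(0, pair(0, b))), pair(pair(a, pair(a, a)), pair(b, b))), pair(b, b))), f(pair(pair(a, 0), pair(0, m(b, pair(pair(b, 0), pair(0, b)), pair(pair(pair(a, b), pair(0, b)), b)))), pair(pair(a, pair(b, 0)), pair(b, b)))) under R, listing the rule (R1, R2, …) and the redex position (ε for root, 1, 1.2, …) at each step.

a

1. f(f(pair(pair(a, 0), pair(0, f(pair(pair(a, 0), pair(0, 0)), pair(a, pair(b, b))))), pair(f(pair(pair(a, 0), pair(0, pair(0, b))), pair(pair(a, pair(a, a)), pair(b, b))), pair(b, b))), f(pair(pair(a, 0), pair(0, m(b, pair(pair(b, 0), pair(0, b)), pair(pair(pair(a, b), pair(0, b)), b)))), pair(pair(a, pair(b, 0)), pair(b, b))))  →  f(f(pair(pair(a, 0), pair(0, 0)), pair(a, pair(b, b))), f(pair(pair(a, 0), pair(0, m(b, pair(pair(b, 0), pair(0, b)), pair(pair(pair(a, b), pair(0, b)), b)))), pair(pair(a, pair(b, 0)), pair(b, b))))   [R2 at 1]
2. f(f(pair(pair(a, 0), pair(0, 0)), pair(a, pair(b, b))), f(pair(pair(a, 0), pair(0, m(b, pair(pair(b, 0), pair(0, b)), pair(pair(pair(a, b), pair(0, b)), b)))), pair(pair(a, pair(b, 0)), pair(b, b))))  →  f(0, f(pair(pair(a, 0), pair(0, m(b, pair(pair(b, 0), pair(0, b)), pair(pair(pair(a, b), pair(0, b)), b)))), pair(pair(a, pair(b, 0)), pair(b, b))))   [R2 at 1]
3. f(0, f(pair(pair(a, 0), pair(0, m(b, pair(pair(b, 0), pair(0, b)), pair(pair(pair(a, b), pair(0, b)), b)))), pair(pair(a, pair(b, 0)), pair(b, b))))  →  f(0, m(b, pair(pair(b, 0), pair(0, b)), pair(pair(pair(a, b), pair(0, b)), b)))   [R2 at 2]
4. f(0, m(b, pair(pair(b, 0), pair(0, b)), pair(pair(pair(a, b), pair(0, b)), b)))  →  f(0, 0)   [R8 at 2]
5. f(0, 0)  →  a   [R5 at ε]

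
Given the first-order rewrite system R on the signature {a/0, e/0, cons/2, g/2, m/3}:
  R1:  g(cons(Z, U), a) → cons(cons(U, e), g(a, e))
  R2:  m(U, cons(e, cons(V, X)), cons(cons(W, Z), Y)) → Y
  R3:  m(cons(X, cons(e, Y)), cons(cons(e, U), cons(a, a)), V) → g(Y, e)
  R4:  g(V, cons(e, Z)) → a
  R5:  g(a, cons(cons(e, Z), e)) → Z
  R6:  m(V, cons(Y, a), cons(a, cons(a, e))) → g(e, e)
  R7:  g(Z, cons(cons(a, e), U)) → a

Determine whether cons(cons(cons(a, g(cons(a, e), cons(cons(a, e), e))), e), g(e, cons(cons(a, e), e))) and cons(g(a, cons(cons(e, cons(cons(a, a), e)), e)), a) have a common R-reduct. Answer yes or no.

yes — NF(t₁) = cons(cons(cons(a, a), e), a), NF(t₂) = cons(cons(cons(a, a), e), a)

Reduce t₁ = cons(cons(cons(a, g(cons(a, e), cons(cons(a, e), e))), e), g(e, cons(cons(a, e), e))):
1. cons(cons(cons(a, g(cons(a, e), cons(cons(a, e), e))), e), g(e, cons(cons(a, e), e)))  →  cons(cons(cons(a, a), e), g(e, cons(cons(a, e), e)))   [R7 at 1.1.2]
2. cons(cons(cons(a, a), e), g(e, cons(cons(a, e), e)))  →  cons(cons(cons(a, a), e), a)   [R7 at 2]

Reduce t₂ = cons(g(a, cons(cons(e, cons(cons(a, a), e)), e)), a):
1. cons(g(a, cons(cons(e, cons(cons(a, a), e)), e)), a)  →  cons(cons(cons(a, a), e), a)   [R5 at 1]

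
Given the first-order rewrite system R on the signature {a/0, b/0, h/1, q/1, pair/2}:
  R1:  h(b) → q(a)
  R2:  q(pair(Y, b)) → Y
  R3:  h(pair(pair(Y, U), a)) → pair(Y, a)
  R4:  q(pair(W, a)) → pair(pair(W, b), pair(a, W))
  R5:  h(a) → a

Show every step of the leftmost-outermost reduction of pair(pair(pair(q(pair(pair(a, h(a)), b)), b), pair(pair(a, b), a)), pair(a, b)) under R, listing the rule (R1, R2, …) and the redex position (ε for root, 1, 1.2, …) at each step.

pair(pair(pair(pair(a, a), b), pair(pair(a, b), a)), pair(a, b))

1. pair(pair(pair(q(pair(pair(a, h(a)), b)), b), pair(pair(a, b), a)), pair(a, b))  →  pair(pair(pair(pair(a, h(a)), b), pair(pair(a, b), a)), pair(a, b))   [R2 at 1.1.1]
2. pair(pair(pair(pair(a, h(a)), b), pair(pair(a, b), a)), pair(a, b))  →  pair(pair(pair(pair(a, a), b), pair(pair(a, b), a)), pair(a, b))   [R5 at 1.1.1.2]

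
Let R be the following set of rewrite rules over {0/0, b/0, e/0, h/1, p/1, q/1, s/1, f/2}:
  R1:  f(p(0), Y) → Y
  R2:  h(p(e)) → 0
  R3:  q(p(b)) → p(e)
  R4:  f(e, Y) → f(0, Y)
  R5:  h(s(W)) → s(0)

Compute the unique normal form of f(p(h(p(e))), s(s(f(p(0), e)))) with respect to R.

1. f(p(h(p(e))), s(s(f(p(0), e))))  →  f(p(0), s(s(f(p(0), e))))   [R2 at 1.1]
2. f(p(0), s(s(f(p(0), e))))  →  s(s(f(p(0), e)))   [R1 at ε]
3. s(s(f(p(0), e)))  →  s(s(e))   [R1 at 1.1]

s(s(e))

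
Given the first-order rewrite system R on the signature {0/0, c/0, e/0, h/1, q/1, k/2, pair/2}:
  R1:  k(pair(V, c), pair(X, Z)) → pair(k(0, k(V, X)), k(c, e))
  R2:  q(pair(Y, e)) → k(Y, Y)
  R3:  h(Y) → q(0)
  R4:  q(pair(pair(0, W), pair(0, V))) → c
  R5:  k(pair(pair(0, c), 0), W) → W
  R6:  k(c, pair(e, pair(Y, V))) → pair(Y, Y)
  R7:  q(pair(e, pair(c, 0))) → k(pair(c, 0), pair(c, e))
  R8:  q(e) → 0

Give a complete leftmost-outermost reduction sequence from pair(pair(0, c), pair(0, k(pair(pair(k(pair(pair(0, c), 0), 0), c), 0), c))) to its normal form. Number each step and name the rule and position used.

pair(pair(0, c), pair(0, c))

1. pair(pair(0, c), pair(0, k(pair(pair(k(pair(pair(0, c), 0), 0), c), 0), c)))  →  pair(pair(0, c), pair(0, k(pair(pair(0, c), 0), c)))   [R5 at 2.2.1.1.1]
2. pair(pair(0, c), pair(0, k(pair(pair(0, c), 0), c)))  →  pair(pair(0, c), pair(0, c))   [R5 at 2.2]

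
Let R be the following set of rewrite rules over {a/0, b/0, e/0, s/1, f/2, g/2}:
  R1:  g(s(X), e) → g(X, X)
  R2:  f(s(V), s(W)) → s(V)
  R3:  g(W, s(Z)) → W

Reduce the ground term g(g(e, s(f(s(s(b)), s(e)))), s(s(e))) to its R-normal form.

e

1. g(g(e, s(f(s(s(b)), s(e)))), s(s(e)))  →  g(e, s(f(s(s(b)), s(e))))   [R3 at ε]
2. g(e, s(f(s(s(b)), s(e))))  →  e   [R3 at ε]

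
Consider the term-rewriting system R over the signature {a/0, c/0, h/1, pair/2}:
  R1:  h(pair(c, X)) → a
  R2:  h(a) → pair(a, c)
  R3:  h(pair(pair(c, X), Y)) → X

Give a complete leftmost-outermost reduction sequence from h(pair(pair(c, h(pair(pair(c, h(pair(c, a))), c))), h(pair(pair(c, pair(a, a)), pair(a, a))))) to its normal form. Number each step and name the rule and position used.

1. h(pair(pair(c, h(pair(pair(c, h(pair(c, a))), c))), h(pair(pair(c, pair(a, a)), pair(a, a)))))  →  h(pair(pair(c, h(pair(c, a))), c))   [R3 at ε]
2. h(pair(pair(c, h(pair(c, a))), c))  →  h(pair(c, a))   [R3 at ε]
3. h(pair(c, a))  →  a   [R1 at ε]

a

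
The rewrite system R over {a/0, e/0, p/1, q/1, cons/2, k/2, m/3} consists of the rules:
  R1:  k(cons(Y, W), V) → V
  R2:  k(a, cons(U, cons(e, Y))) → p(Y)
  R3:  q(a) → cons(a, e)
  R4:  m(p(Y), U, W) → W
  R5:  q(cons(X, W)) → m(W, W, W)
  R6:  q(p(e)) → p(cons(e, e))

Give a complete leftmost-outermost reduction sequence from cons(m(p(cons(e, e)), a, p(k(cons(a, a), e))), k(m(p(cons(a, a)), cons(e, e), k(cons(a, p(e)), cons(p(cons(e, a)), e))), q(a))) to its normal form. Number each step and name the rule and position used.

1. cons(m(p(cons(e, e)), a, p(k(cons(a, a), e))), k(m(p(cons(a, a)), cons(e, e), k(cons(a, p(e)), cons(p(cons(e, a)), e))), q(a)))  →  cons(p(k(cons(a, a), e)), k(m(p(cons(a, a)), cons(e, e), k(cons(a, p(e)), cons(p(cons(e, a)), e))), q(a)))   [R4 at 1]
2. cons(p(k(cons(a, a), e)), k(m(p(cons(a, a)), cons(e, e), k(cons(a, p(e)), cons(p(cons(e, a)), e))), q(a)))  →  cons(p(e), k(m(p(cons(a, a)), cons(e, e), k(cons(a, p(e)), cons(p(cons(e, a)), e))), q(a)))   [R1 at 1.1]
3. cons(p(e), k(m(p(cons(a, a)), cons(e, e), k(cons(a, p(e)), cons(p(cons(e, a)), e))), q(a)))  →  cons(p(e), k(k(cons(a, p(e)), cons(p(cons(e, a)), e)), q(a)))   [R4 at 2.1]
4. cons(p(e), k(k(cons(a, p(e)), cons(p(cons(e, a)), e)), q(a)))  →  cons(p(e), k(cons(p(cons(e, a)), e), q(a)))   [R1 at 2.1]
5. cons(p(e), k(cons(p(cons(e, a)), e), q(a)))  →  cons(p(e), q(a))   [R1 at 2]
6. cons(p(e), q(a))  →  cons(p(e), cons(a, e))   [R3 at 2]

cons(p(e), cons(a, e))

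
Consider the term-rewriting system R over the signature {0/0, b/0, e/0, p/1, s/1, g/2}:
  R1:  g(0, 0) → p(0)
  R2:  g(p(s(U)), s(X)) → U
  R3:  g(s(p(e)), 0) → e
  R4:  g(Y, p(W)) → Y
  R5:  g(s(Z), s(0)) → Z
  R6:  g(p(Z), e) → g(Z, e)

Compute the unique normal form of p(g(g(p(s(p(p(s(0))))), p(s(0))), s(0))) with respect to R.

p(p(p(s(0))))

1. p(g(g(p(s(p(p(s(0))))), p(s(0))), s(0)))  →  p(g(p(s(p(p(s(0))))), s(0)))   [R4 at 1.1]
2. p(g(p(s(p(p(s(0))))), s(0)))  →  p(p(p(s(0))))   [R2 at 1]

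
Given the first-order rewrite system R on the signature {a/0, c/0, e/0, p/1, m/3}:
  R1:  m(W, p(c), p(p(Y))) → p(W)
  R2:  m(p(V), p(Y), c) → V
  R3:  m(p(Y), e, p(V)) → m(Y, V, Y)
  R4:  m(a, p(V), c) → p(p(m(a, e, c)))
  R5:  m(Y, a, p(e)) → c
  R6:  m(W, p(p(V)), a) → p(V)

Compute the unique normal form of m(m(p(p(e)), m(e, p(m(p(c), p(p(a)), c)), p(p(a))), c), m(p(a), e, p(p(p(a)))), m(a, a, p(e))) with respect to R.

e

1. m(m(p(p(e)), m(e, p(m(p(c), p(p(a)), c)), p(p(a))), c), m(p(a), e, p(p(p(a)))), m(a, a, p(e)))  →  m(m(p(p(e)), m(e, p(c), p(p(a))), c), m(p(a), e, p(p(p(a)))), m(a, a, p(e)))   [R2 at 1.2.2.1]
2. m(m(p(p(e)), m(e, p(c), p(p(a))), c), m(p(a), e, p(p(p(a)))), m(a, a, p(e)))  →  m(m(p(p(e)), p(e), c), m(p(a), e, p(p(p(a)))), m(a, a, p(e)))   [R1 at 1.2]
3. m(m(p(p(e)), p(e), c), m(p(a), e, p(p(p(a)))), m(a, a, p(e)))  →  m(p(e), m(p(a), e, p(p(p(a)))), m(a, a, p(e)))   [R2 at 1]
4. m(p(e), m(p(a), e, p(p(p(a)))), m(a, a, p(e)))  →  m(p(e), m(a, p(p(a)), a), m(a, a, p(e)))   [R3 at 2]
5. m(p(e), m(a, p(p(a)), a), m(a, a, p(e)))  →  m(p(e), p(a), m(a, a, p(e)))   [R6 at 2]
6. m(p(e), p(a), m(a, a, p(e)))  →  m(p(e), p(a), c)   [R5 at 3]
7. m(p(e), p(a), c)  →  e   [R2 at ε]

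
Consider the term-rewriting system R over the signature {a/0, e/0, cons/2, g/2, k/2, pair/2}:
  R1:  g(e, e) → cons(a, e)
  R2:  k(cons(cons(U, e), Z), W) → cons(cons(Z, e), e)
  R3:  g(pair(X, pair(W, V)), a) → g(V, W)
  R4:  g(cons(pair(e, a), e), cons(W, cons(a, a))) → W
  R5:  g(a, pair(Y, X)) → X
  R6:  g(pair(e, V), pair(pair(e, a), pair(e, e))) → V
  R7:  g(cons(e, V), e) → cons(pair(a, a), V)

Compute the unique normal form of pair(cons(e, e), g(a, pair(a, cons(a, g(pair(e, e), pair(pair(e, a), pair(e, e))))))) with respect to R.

pair(cons(e, e), cons(a, e))

1. pair(cons(e, e), g(a, pair(a, cons(a, g(pair(e, e), pair(pair(e, a), pair(e, e)))))))  →  pair(cons(e, e), cons(a, g(pair(e, e), pair(pair(e, a), pair(e, e)))))   [R5 at 2]
2. pair(cons(e, e), cons(a, g(pair(e, e), pair(pair(e, a), pair(e, e)))))  →  pair(cons(e, e), cons(a, e))   [R6 at 2.2]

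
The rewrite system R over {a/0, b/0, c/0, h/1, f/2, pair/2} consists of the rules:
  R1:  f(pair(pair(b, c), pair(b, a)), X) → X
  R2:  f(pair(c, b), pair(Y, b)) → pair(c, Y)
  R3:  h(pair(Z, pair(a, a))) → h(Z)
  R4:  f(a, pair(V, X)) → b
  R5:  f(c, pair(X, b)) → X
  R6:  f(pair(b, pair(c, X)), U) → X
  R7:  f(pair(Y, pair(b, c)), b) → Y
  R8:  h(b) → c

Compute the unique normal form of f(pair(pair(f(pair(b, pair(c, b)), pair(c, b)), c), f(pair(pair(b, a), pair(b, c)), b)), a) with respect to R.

a

1. f(pair(pair(f(pair(b, pair(c, b)), pair(c, b)), c), f(pair(pair(b, a), pair(b, c)), b)), a)  →  f(pair(pair(b, c), f(pair(pair(b, a), pair(b, c)), b)), a)   [R6 at 1.1.1]
2. f(pair(pair(b, c), f(pair(pair(b, a), pair(b, c)), b)), a)  →  f(pair(pair(b, c), pair(b, a)), a)   [R7 at 1.2]
3. f(pair(pair(b, c), pair(b, a)), a)  →  a   [R1 at ε]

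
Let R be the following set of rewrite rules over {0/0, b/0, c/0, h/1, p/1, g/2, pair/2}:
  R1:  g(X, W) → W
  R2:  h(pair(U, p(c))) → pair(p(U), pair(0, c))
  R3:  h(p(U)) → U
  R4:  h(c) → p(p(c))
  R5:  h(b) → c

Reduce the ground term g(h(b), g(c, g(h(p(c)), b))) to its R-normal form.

b

1. g(h(b), g(c, g(h(p(c)), b)))  →  g(c, g(h(p(c)), b))   [R1 at ε]
2. g(c, g(h(p(c)), b))  →  g(h(p(c)), b)   [R1 at ε]
3. g(h(p(c)), b)  →  b   [R1 at ε]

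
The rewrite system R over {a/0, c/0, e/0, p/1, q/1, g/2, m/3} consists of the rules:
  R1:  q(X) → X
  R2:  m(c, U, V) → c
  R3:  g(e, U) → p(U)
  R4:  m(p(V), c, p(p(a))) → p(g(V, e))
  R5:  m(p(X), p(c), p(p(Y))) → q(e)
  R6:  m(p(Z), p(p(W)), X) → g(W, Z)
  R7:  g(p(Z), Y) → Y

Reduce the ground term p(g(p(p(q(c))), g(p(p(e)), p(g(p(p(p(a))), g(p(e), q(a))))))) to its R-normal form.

1. p(g(p(p(q(c))), g(p(p(e)), p(g(p(p(p(a))), g(p(e), q(a)))))))  →  p(g(p(p(e)), p(g(p(p(p(a))), g(p(e), q(a))))))   [R7 at 1]
2. p(g(p(p(e)), p(g(p(p(p(a))), g(p(e), q(a))))))  →  p(p(g(p(p(p(a))), g(p(e), q(a)))))   [R7 at 1]
3. p(p(g(p(p(p(a))), g(p(e), q(a)))))  →  p(p(g(p(e), q(a))))   [R7 at 1.1]
4. p(p(g(p(e), q(a))))  →  p(p(q(a)))   [R7 at 1.1]
5. p(p(q(a)))  →  p(p(a))   [R1 at 1.1]

p(p(a))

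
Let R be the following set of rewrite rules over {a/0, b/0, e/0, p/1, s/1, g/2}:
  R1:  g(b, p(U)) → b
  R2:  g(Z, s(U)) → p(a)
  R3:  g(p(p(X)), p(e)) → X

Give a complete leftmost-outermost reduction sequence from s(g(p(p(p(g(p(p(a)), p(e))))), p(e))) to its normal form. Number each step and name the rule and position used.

s(p(a))

1. s(g(p(p(p(g(p(p(a)), p(e))))), p(e)))  →  s(p(g(p(p(a)), p(e))))   [R3 at 1]
2. s(p(g(p(p(a)), p(e))))  →  s(p(a))   [R3 at 1.1]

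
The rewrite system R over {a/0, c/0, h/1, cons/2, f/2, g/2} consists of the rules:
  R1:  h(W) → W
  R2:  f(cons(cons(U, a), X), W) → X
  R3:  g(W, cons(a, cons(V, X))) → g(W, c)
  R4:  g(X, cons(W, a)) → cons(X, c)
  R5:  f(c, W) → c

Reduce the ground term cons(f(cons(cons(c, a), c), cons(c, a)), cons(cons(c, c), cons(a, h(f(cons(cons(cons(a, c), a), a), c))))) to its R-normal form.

cons(c, cons(cons(c, c), cons(a, a)))

1. cons(f(cons(cons(c, a), c), cons(c, a)), cons(cons(c, c), cons(a, h(f(cons(cons(cons(a, c), a), a), c)))))  →  cons(c, cons(cons(c, c), cons(a, h(f(cons(cons(cons(a, c), a), a), c)))))   [R2 at 1]
2. cons(c, cons(cons(c, c), cons(a, h(f(cons(cons(cons(a, c), a), a), c)))))  →  cons(c, cons(cons(c, c), cons(a, f(cons(cons(cons(a, c), a), a), c))))   [R1 at 2.2.2]
3. cons(c, cons(cons(c, c), cons(a, f(cons(cons(cons(a, c), a), a), c))))  →  cons(c, cons(cons(c, c), cons(a, a)))   [R2 at 2.2.2]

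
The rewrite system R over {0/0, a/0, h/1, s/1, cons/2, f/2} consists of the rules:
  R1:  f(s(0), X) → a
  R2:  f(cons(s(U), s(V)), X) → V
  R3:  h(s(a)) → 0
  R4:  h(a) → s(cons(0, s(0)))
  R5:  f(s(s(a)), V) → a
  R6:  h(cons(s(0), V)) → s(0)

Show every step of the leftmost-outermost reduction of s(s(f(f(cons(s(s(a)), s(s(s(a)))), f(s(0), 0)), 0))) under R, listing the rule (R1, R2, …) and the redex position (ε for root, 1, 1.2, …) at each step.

1. s(s(f(f(cons(s(s(a)), s(s(s(a)))), f(s(0), 0)), 0)))  →  s(s(f(s(s(a)), 0)))   [R2 at 1.1.1]
2. s(s(f(s(s(a)), 0)))  →  s(s(a))   [R5 at 1.1]

s(s(a))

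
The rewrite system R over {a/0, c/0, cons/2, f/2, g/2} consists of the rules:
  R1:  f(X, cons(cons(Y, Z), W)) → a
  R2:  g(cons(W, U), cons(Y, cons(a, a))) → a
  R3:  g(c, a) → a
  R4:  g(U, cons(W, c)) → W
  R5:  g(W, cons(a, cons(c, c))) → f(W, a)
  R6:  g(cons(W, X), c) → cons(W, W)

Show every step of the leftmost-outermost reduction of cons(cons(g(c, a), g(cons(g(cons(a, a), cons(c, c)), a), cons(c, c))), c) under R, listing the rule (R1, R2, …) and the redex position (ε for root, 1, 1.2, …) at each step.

1. cons(cons(g(c, a), g(cons(g(cons(a, a), cons(c, c)), a), cons(c, c))), c)  →  cons(cons(a, g(cons(g(cons(a, a), cons(c, c)), a), cons(c, c))), c)   [R3 at 1.1]
2. cons(cons(a, g(cons(g(cons(a, a), cons(c, c)), a), cons(c, c))), c)  →  cons(cons(a, c), c)   [R4 at 1.2]

cons(cons(a, c), c)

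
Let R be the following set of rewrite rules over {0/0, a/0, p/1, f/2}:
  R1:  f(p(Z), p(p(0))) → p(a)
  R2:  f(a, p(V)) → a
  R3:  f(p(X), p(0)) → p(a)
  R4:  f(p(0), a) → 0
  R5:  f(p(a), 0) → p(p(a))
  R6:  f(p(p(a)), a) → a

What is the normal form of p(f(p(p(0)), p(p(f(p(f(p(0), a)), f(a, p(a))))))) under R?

p(p(a))

1. p(f(p(p(0)), p(p(f(p(f(p(0), a)), f(a, p(a)))))))  →  p(f(p(p(0)), p(p(f(p(0), f(a, p(a)))))))   [R4 at 1.2.1.1.1.1]
2. p(f(p(p(0)), p(p(f(p(0), f(a, p(a)))))))  →  p(f(p(p(0)), p(p(f(p(0), a)))))   [R2 at 1.2.1.1.2]
3. p(f(p(p(0)), p(p(f(p(0), a)))))  →  p(f(p(p(0)), p(p(0))))   [R4 at 1.2.1.1]
4. p(f(p(p(0)), p(p(0))))  →  p(p(a))   [R1 at 1]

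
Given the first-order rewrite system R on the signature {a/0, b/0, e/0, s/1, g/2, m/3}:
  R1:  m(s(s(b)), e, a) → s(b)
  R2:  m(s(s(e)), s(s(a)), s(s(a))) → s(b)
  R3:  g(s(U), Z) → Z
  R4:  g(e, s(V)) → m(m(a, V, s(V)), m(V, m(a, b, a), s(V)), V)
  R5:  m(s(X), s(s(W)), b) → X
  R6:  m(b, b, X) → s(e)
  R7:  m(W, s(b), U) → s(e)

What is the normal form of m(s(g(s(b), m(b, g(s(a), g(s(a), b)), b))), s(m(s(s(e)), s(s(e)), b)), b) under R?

s(e)

1. m(s(g(s(b), m(b, g(s(a), g(s(a), b)), b))), s(m(s(s(e)), s(s(e)), b)), b)  →  m(s(m(b, g(s(a), g(s(a), b)), b)), s(m(s(s(e)), s(s(e)), b)), b)   [R3 at 1.1]
2. m(s(m(b, g(s(a), g(s(a), b)), b)), s(m(s(s(e)), s(s(e)), b)), b)  →  m(s(m(b, g(s(a), b), b)), s(m(s(s(e)), s(s(e)), b)), b)   [R3 at 1.1.2]
3. m(s(m(b, g(s(a), b), b)), s(m(s(s(e)), s(s(e)), b)), b)  →  m(s(m(b, b, b)), s(m(s(s(e)), s(s(e)), b)), b)   [R3 at 1.1.2]
4. m(s(m(b, b, b)), s(m(s(s(e)), s(s(e)), b)), b)  →  m(s(s(e)), s(m(s(s(e)), s(s(e)), b)), b)   [R6 at 1.1]
5. m(s(s(e)), s(m(s(s(e)), s(s(e)), b)), b)  →  m(s(s(e)), s(s(e)), b)   [R5 at 2.1]
6. m(s(s(e)), s(s(e)), b)  →  s(e)   [R5 at ε]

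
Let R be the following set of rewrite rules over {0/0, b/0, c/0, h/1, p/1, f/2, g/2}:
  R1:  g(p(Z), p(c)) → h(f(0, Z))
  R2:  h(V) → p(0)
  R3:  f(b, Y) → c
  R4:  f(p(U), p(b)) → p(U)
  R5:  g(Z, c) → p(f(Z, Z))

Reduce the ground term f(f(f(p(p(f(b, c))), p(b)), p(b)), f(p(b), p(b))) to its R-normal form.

1. f(f(f(p(p(f(b, c))), p(b)), p(b)), f(p(b), p(b)))  →  f(f(p(p(f(b, c))), p(b)), f(p(b), p(b)))   [R4 at 1.1]
2. f(f(p(p(f(b, c))), p(b)), f(p(b), p(b)))  →  f(p(p(f(b, c))), f(p(b), p(b)))   [R4 at 1]
3. f(p(p(f(b, c))), f(p(b), p(b)))  →  f(p(p(c)), f(p(b), p(b)))   [R3 at 1.1.1]
4. f(p(p(c)), f(p(b), p(b)))  →  f(p(p(c)), p(b))   [R4 at 2]
5. f(p(p(c)), p(b))  →  p(p(c))   [R4 at ε]

p(p(c))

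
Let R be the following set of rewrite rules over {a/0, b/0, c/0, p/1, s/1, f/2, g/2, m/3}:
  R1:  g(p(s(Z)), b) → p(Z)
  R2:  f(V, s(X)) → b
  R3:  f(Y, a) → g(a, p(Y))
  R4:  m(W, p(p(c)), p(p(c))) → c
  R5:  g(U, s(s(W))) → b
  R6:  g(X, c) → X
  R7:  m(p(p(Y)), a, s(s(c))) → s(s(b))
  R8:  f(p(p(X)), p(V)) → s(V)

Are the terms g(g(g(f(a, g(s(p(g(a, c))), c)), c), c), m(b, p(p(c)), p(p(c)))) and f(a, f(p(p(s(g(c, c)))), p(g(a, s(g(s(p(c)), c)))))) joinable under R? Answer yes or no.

yes — NF(t₁) = b, NF(t₂) = b

Reduce t₁ = g(g(g(f(a, g(s(p(g(a, c))), c)), c), c), m(b, p(p(c)), p(p(c)))):
1. g(g(g(f(a, g(s(p(g(a, c))), c)), c), c), m(b, p(p(c)), p(p(c))))  →  g(g(f(a, g(s(p(g(a, c))), c)), c), m(b, p(p(c)), p(p(c))))   [R6 at 1]
2. g(g(f(a, g(s(p(g(a, c))), c)), c), m(b, p(p(c)), p(p(c))))  →  g(f(a, g(s(p(g(a, c))), c)), m(b, p(p(c)), p(p(c))))   [R6 at 1]
3. g(f(a, g(s(p(g(a, c))), c)), m(b, p(p(c)), p(p(c))))  →  g(f(a, s(p(g(a, c)))), m(b, p(p(c)), p(p(c))))   [R6 at 1.2]
4. g(f(a, s(p(g(a, c)))), m(b, p(p(c)), p(p(c))))  →  g(b, m(b, p(p(c)), p(p(c))))   [R2 at 1]
5. g(b, m(b, p(p(c)), p(p(c))))  →  g(b, c)   [R4 at 2]
6. g(b, c)  →  b   [R6 at ε]

Reduce t₂ = f(a, f(p(p(s(g(c, c)))), p(g(a, s(g(s(p(c)), c)))))):
1. f(a, f(p(p(s(g(c, c)))), p(g(a, s(g(s(p(c)), c))))))  →  f(a, s(g(a, s(g(s(p(c)), c)))))   [R8 at 2]
2. f(a, s(g(a, s(g(s(p(c)), c)))))  →  b   [R2 at ε]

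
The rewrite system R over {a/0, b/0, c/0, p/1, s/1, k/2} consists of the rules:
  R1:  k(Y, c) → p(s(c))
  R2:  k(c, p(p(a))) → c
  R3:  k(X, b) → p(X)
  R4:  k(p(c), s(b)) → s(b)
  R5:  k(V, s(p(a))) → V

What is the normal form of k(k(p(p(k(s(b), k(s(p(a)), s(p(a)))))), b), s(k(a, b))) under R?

1. k(k(p(p(k(s(b), k(s(p(a)), s(p(a)))))), b), s(k(a, b)))  →  k(p(p(p(k(s(b), k(s(p(a)), s(p(a))))))), s(k(a, b)))   [R3 at 1]
2. k(p(p(p(k(s(b), k(s(p(a)), s(p(a))))))), s(k(a, b)))  →  k(p(p(p(k(s(b), s(p(a)))))), s(k(a, b)))   [R5 at 1.1.1.1.2]
3. k(p(p(p(k(s(b), s(p(a)))))), s(k(a, b)))  →  k(p(p(p(s(b)))), s(k(a, b)))   [R5 at 1.1.1.1]
4. k(p(p(p(s(b)))), s(k(a, b)))  →  k(p(p(p(s(b)))), s(p(a)))   [R3 at 2.1]
5. k(p(p(p(s(b)))), s(p(a)))  →  p(p(p(s(b))))   [R5 at ε]

p(p(p(s(b))))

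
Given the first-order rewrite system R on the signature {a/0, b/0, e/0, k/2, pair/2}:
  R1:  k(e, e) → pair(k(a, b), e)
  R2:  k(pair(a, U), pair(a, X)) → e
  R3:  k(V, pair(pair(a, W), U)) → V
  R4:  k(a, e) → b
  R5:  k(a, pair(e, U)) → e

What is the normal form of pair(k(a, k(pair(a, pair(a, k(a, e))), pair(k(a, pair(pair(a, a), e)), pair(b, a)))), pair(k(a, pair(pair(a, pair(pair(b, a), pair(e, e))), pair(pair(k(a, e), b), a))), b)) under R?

pair(b, pair(a, b))

1. pair(k(a, k(pair(a, pair(a, k(a, e))), pair(k(a, pair(pair(a, a), e)), pair(b, a)))), pair(k(a, pair(pair(a, pair(pair(b, a), pair(e, e))), pair(pair(k(a, e), b), a))), b))  →  pair(k(a, k(pair(a, pair(a, b)), pair(k(a, pair(pair(a, a), e)), pair(b, a)))), pair(k(a, pair(pair(a, pair(pair(b, a), pair(e, e))), pair(pair(k(a, e), b), a))), b))   [R4 at 1.2.1.2.2]
2. pair(k(a, k(pair(a, pair(a, b)), pair(k(a, pair(pair(a, a), e)), pair(b, a)))), pair(k(a, pair(pair(a, pair(pair(b, a), pair(e, e))), pair(pair(k(a, e), b), a))), b))  →  pair(k(a, k(pair(a, pair(a, b)), pair(a, pair(b, a)))), pair(k(a, pair(pair(a, pair(pair(b, a), pair(e, e))), pair(pair(k(a, e), b), a))), b))   [R3 at 1.2.2.1]
3. pair(k(a, k(pair(a, pair(a, b)), pair(a, pair(b, a)))), pair(k(a, pair(pair(a, pair(pair(b, a), pair(e, e))), pair(pair(k(a, e), b), a))), b))  →  pair(k(a, e), pair(k(a, pair(pair(a, pair(pair(b, a), pair(e, e))), pair(pair(k(a, e), b), a))), b))   [R2 at 1.2]
4. pair(k(a, e), pair(k(a, pair(pair(a, pair(pair(b, a), pair(e, e))), pair(pair(k(a, e), b), a))), b))  →  pair(b, pair(k(a, pair(pair(a, pair(pair(b, a), pair(e, e))), pair(pair(k(a, e), b), a))), b))   [R4 at 1]
5. pair(b, pair(k(a, pair(pair(a, pair(pair(b, a), pair(e, e))), pair(pair(k(a, e), b), a))), b))  →  pair(b, pair(a, b))   [R3 at 2.1]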